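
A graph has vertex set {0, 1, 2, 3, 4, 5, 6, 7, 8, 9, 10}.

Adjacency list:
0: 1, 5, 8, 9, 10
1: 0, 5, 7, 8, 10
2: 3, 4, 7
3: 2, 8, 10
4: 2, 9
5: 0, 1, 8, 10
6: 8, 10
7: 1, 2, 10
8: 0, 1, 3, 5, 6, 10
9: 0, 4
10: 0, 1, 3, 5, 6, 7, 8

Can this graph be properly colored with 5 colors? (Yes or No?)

Yes

The chromatic number is 5. 0, 1, 5, 8, 10 are pairwise adjacent (a clique of size 5), so at least 5 colors are needed.
5 colors suffice: 0=yellow, 1=green, 2=red, 3=green, 4=blue, 5=purple, 6=green, 7=blue, 8=blue, 9=red, 10=red.
That is already a proper 5-coloring.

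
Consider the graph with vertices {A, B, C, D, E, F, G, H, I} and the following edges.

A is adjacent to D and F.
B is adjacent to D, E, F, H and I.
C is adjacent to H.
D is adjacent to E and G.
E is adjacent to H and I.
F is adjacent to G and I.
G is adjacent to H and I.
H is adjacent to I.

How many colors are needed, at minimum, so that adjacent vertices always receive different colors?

B, E, H, I form a clique, so at least 4 colors are needed.
A valid assignment using 4 colors: A=blue, B=green, C=blue, D=red, E=yellow, F=red, G=green, H=red, I=blue. Every edge joins two different colors.

4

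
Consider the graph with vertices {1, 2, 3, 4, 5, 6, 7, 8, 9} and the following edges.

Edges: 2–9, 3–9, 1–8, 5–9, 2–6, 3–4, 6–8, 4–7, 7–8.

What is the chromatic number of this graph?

3

The cycle 4-3-9-2-6-8-7-4 has odd length 7, so it cannot be 2-colored; at least 3 colors are needed.
3 colors suffice: 1=blue, 2=blue, 3=blue, 4=red, 5=blue, 6=green, 7=blue, 8=red, 9=red. Each edge has distinct colors on its endpoints.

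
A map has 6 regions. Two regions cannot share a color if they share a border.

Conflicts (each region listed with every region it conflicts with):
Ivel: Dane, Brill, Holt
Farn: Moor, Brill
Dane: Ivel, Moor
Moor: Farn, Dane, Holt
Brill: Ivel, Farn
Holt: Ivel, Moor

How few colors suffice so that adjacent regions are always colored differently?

The cycle Holt-Moor-Farn-Brill-Ivel-Holt has odd length 5, so it cannot be 2-colored; at least 3 colors are needed.
3 colors suffice: Ivel=1, Farn=2, Dane=2, Moor=1, Brill=3, Holt=2. Every pair that conflicts lands in different colors.

3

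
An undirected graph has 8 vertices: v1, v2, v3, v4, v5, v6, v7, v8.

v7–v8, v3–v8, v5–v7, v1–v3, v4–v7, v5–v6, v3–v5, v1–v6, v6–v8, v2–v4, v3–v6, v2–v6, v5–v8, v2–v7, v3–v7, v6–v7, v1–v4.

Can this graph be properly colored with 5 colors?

The chromatic number is 5. v3, v5, v6, v7, v8 are pairwise adjacent (a clique of size 5), so at least 5 colors are needed.
One proper 5-coloring: v1=B, v2=G, v3=G, v4=R, v5=Y, v6=R, v7=B, v8=P.
That is already a proper 5-coloring.

Yes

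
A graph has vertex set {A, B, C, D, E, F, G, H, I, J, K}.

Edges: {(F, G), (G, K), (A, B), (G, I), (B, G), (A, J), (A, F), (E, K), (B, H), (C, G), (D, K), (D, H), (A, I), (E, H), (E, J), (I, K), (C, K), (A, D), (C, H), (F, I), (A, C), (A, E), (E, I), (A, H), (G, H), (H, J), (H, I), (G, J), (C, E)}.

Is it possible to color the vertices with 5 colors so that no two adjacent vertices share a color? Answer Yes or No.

The chromatic number is 4. A, C, E, H are mutually adjacent (a clique of size 4), so at least 4 colors are needed.
4 colors suffice: A=1, B=3, C=4, D=3, E=3, F=2, G=1, H=2, I=4, J=4, K=2.
Since 5 ≥ 4, a proper 5-coloring certainly exists.

Yes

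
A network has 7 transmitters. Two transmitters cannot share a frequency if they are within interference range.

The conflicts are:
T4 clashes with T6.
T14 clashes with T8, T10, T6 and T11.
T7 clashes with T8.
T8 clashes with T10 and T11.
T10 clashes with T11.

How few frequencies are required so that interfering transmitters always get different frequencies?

4

T14, T8, T10, T11 pairwise conflict, so at least 4 frequencies are needed.
4 frequencies suffice: frequency 1 → {T8, T6}; frequency 2 → {T4, T14, T7}; frequency 3 → {T11}; frequency 4 → {T10}. No two conflicting transmitters share a frequency.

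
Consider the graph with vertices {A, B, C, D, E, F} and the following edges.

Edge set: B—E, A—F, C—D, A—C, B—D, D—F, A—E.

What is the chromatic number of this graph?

3

The cycle E-A-C-D-B-E has odd length 5, so it cannot be 2-colored; at least 3 colors are needed.
3 colors suffice: A=1, B=3, C=2, D=1, E=2, F=2. No two adjacent vertices share a color.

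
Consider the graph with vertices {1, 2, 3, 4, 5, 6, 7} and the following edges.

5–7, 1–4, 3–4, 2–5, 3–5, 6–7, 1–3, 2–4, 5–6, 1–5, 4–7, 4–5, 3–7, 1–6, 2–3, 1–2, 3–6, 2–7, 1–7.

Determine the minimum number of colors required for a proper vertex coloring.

1, 2, 3, 4, 5, 7 are mutually adjacent (a clique of size 6), so at least 6 colors are needed.
6 colors suffice: 1=b, 2=f, 3=d, 4=e, 5=a, 6=e, 7=c. No two adjacent vertices share a color.

6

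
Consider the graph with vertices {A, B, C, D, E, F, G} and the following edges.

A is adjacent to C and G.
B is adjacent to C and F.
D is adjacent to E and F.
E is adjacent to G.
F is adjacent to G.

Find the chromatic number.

The cycle A-G-F-B-C-A has odd length 5, so it cannot be 2-colored; at least 3 colors are needed.
A valid assignment using 3 colors: A=1, B=3, C=2, D=2, E=1, F=1, G=2. No two adjacent vertices share a color.

3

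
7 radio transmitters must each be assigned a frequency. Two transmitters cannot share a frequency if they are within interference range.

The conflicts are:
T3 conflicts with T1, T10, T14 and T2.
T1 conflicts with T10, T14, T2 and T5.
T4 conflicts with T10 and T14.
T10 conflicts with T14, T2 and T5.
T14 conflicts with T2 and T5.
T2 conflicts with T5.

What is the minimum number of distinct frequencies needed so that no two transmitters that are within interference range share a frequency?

5

T1, T10, T14, T2, T5 all conflict with each other, so at least 5 frequencies are needed.
5 frequencies suffice: frequency 1 → {T14}; frequency 2 → {T10}; frequency 3 → {T4, T2}; frequency 4 → {T1}; frequency 5 → {T3, T5}. No two conflicting transmitters share a frequency.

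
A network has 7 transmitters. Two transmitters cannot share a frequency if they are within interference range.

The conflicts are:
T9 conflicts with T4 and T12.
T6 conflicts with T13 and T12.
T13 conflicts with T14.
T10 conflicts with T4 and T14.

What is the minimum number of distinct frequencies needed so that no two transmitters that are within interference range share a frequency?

The cycle T4-T9-T12-T6-T13-T14-T10-T4 has odd length 7, so it cannot be 2-colored; at least 3 frequencies are needed.
A valid assignment using 3 frequencies: T9=3, T6=1, T13=2, T10=2, T4=1, T12=2, T14=1. No two conflicting transmitters share a frequency.

3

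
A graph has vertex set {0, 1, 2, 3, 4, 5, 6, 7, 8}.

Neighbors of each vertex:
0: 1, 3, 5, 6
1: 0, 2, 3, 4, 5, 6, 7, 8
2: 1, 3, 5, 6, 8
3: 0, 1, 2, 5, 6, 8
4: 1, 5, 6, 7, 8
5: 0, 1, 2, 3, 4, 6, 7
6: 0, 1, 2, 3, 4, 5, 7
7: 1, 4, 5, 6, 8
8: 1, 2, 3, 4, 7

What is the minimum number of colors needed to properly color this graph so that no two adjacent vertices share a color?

5

1, 2, 3, 5, 6 form a clique, so at least 5 colors are needed.
5 colors suffice: 0=e, 1=a, 2=e, 3=d, 4=e, 5=c, 6=b, 7=d, 8=b. No two adjacent vertices share a color.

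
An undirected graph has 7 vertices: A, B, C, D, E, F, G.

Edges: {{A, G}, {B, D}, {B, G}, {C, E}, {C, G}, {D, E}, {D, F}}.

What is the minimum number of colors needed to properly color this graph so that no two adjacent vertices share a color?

3

The cycle E-D-B-G-C-E has odd length 5, so it cannot be 2-colored; at least 3 colors are needed.
One proper 3-coloring: A=2, B=2, C=2, D=1, E=3, F=2, G=1. No two adjacent vertices share a color.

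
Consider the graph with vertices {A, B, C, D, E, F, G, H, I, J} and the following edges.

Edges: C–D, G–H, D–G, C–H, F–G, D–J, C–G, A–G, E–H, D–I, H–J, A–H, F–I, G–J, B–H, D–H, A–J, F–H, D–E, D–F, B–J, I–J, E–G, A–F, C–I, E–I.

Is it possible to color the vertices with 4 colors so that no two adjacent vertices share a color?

Yes

The chromatic number is 4. C, D, G, H are mutually adjacent (a clique of size 4), so at least 4 colors are needed.
4 colors suffice: color 1 → {H, I}; color 2 → {B, G}; color 3 → {A, D}; color 4 → {C, E, F, J}.
That is already a proper 4-coloring.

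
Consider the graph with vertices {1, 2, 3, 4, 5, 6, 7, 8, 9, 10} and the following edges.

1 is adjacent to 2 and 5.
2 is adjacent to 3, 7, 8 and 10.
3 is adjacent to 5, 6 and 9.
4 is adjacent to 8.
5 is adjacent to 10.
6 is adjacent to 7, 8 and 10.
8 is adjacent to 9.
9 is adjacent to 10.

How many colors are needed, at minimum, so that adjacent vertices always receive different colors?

1 and 5 are adjacent, so at least 2 colors are needed.
2 colors suffice: color red → {2, 4, 5, 6, 9}; color blue → {1, 3, 7, 8, 10}. Every edge joins two different colors.

2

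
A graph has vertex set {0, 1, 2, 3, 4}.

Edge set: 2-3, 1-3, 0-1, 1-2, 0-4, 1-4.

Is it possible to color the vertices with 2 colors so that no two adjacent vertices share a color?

1, 2, 3 are mutually adjacent, so at least 3 colors are needed.
So 2 colors are not enough.

No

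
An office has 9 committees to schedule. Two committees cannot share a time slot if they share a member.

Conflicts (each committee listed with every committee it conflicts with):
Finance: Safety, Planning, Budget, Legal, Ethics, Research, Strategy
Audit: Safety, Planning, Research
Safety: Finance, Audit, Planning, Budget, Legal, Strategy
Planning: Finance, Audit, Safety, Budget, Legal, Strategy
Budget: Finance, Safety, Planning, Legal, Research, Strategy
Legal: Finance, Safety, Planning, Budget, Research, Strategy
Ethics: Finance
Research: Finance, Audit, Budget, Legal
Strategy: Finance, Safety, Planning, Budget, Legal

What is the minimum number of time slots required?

Finance, Safety, Planning, Budget, Legal, Strategy all conflict with each other, so at least 6 time slots are needed.
Using 6 time slots: Finance=1, Audit=1, Safety=2, Planning=5, Budget=4, Legal=3, Ethics=2, Research=2, Strategy=6. Every pair that conflicts lands in different time slots.

6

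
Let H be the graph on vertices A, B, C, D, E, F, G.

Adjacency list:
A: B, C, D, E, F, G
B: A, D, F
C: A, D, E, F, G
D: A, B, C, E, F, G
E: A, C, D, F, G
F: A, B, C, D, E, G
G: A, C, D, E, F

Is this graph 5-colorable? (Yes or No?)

No

A, C, D, E, F, G are mutually adjacent (a clique of size 6), so at least 6 colors are needed.
So 5 colors are not enough.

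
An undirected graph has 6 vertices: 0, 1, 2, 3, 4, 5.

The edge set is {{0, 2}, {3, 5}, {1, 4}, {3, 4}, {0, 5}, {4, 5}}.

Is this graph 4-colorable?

The chromatic number is 3. 3, 4, 5 are mutually adjacent, so at least 3 colors are needed.
A valid assignment using 3 colors: 0=blue, 1=red, 2=red, 3=green, 4=blue, 5=red.
Since 4 ≥ 3, a proper 4-coloring certainly exists.

Yes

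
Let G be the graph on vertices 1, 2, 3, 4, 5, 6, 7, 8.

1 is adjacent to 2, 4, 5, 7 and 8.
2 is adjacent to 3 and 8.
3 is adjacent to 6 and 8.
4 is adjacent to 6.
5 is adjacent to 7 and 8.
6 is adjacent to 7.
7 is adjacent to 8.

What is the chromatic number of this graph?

1, 5, 7, 8 form a clique, so at least 4 colors are needed.
4 colors suffice: 1=b, 2=c, 3=b, 4=c, 5=d, 6=a, 7=c, 8=a. Every edge joins two different colors.

4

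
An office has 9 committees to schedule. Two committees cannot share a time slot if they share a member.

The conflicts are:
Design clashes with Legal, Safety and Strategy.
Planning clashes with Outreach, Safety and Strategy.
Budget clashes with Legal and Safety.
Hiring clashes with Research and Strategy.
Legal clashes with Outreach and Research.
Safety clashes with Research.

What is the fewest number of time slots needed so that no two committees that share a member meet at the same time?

3

The cycle Research-Safety-Design-Strategy-Hiring-Research has odd length 5, so it cannot be 2-colored; at least 3 time slots are needed.
3 time slots suffice: time slot 1 → {Legal, Safety, Strategy}; time slot 2 → {Design, Planning, Budget, Research}; time slot 3 → {Hiring, Outreach}. Each listed conflict is separated.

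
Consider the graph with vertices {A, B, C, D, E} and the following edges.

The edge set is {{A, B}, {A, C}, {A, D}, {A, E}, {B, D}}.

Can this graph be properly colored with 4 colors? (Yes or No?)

Yes

The chromatic number is 3. A, B, D are pairwise adjacent, so at least 3 colors are needed.
3 colors suffice: A=red, B=blue, C=blue, D=green, E=blue.
Since 4 ≥ 3, a proper 4-coloring certainly exists.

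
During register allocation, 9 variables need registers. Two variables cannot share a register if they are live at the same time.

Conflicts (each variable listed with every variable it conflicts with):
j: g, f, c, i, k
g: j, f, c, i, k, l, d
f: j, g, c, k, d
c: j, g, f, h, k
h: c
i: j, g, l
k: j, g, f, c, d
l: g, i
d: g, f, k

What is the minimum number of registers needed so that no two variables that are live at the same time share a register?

j, g, f, c, k are mutually in conflict, so at least 5 registers are needed.
5 registers suffice: register 1 → {g, h}; register 2 → {i, k}; register 3 → {c, l, d}; register 4 → {f}; register 5 → {j}. Every pair that conflicts lands in different registers.

5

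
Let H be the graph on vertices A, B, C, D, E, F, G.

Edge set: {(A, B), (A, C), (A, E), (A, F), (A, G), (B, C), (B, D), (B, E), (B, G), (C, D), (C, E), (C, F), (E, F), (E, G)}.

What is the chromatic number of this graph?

4

A, B, C, E are mutually adjacent (a clique of size 4), so at least 4 colors are needed.
A valid assignment using 4 colors: A=2, B=3, C=1, D=2, E=4, F=3, G=1. No two adjacent vertices share a color.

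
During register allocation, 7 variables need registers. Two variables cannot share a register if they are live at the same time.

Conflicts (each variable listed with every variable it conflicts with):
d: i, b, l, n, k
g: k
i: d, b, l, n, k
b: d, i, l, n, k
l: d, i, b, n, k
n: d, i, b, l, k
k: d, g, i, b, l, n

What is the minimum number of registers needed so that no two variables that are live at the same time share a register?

6

d, i, b, l, n, k pairwise conflict, so at least 6 registers are needed.
6 registers suffice: register 1 → {k}; register 2 → {g, i}; register 3 → {d}; register 4 → {n}; register 5 → {b}; register 6 → {l}. Every pair that conflicts lands in different registers.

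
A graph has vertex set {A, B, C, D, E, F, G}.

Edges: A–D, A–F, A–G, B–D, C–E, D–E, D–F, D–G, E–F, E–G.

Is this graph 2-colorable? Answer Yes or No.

D, E, F form a triangle, so at least 3 colors are needed.
So 2 colors are not enough.

No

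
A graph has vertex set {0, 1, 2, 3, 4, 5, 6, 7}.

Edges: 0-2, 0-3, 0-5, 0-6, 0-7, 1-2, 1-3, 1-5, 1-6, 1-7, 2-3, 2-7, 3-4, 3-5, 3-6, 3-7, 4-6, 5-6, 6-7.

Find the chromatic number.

4

1, 3, 5, 6 are mutually adjacent (a clique of size 4), so at least 4 colors are needed.
4 colors suffice: color red → {3}; color blue → {2, 6}; color green → {0, 1, 4}; color yellow → {5, 7}. Each edge has distinct colors on its endpoints.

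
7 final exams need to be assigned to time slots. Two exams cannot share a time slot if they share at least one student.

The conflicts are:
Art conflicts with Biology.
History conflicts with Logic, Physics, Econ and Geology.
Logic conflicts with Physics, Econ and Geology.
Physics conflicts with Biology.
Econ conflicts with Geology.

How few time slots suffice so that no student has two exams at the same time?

4

History, Logic, Econ, Geology pairwise conflict, so at least 4 time slots are needed.
4 time slots suffice: time slot 1 → {Logic, Biology}; time slot 2 → {Art, History}; time slot 3 → {Physics, Geology}; time slot 4 → {Econ}. No two conflicting exams share a time slot.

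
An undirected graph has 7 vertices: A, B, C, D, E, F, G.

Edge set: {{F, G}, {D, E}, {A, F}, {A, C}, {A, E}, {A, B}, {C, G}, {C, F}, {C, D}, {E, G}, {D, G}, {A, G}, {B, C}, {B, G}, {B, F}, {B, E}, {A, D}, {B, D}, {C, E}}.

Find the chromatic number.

A, B, C, D, E, G are pairwise adjacent (a clique of size 6), so at least 6 colors are needed.
6 colors suffice: color 1 → {A}; color 2 → {B}; color 3 → {G}; color 4 → {C}; color 5 → {D, F}; color 6 → {E}. No two adjacent vertices share a color.

6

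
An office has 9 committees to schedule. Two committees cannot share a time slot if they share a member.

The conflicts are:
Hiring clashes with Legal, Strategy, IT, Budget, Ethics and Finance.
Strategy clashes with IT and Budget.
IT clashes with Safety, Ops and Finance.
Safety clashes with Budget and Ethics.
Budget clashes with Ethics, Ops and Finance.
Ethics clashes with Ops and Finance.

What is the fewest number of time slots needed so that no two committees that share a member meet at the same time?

4

Hiring, Budget, Ethics, Finance pairwise conflict, so at least 4 time slots are needed.
4 time slots suffice: time slot 1 → {Hiring, Safety, Ops}; time slot 2 → {Legal, IT, Budget}; time slot 3 → {Strategy, Ethics}; time slot 4 → {Finance}. No two conflicting committees share a time slot.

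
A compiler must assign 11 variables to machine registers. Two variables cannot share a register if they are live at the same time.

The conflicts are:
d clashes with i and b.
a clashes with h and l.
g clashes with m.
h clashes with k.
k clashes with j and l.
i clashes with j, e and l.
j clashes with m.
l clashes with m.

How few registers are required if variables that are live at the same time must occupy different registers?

d and b conflict, so at least 2 registers are needed.
2 registers suffice: d=1, a=2, g=1, h=1, k=2, i=2, j=1, e=1, l=1, m=2, b=2. Each listed conflict is separated.

2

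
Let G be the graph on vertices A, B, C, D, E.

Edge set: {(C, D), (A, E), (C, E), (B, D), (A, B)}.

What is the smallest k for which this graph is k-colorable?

The cycle C-E-A-B-D-C has odd length 5, so it cannot be 2-colored; at least 3 colors are needed.
3 colors suffice: color 1 → {A, C}; color 2 → {B, E}; color 3 → {D}. No two adjacent vertices share a color.

3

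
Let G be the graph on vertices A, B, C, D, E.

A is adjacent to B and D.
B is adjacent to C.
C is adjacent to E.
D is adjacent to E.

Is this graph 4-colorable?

The chromatic number is 3. The cycle A-B-C-E-D-A has odd length 5, so it cannot be 2-colored; at least 3 colors are needed.
A valid assignment using 3 colors: A=red, B=blue, C=red, D=green, E=blue.
Since 4 ≥ 3, a proper 4-coloring certainly exists.

Yes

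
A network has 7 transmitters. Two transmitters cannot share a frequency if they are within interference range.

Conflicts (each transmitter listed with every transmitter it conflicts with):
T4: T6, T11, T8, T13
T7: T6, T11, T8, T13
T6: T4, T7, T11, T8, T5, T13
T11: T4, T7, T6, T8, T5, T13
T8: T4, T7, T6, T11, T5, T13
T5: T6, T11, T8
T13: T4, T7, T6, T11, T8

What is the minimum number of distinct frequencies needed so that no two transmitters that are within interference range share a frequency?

T7, T6, T11, T8, T13 are mutually in conflict, so at least 5 frequencies are needed.
A valid assignment using 5 frequencies: T4=5, T7=5, T6=3, T11=2, T8=1, T5=4, T13=4. Every pair that conflicts lands in different frequencies.

5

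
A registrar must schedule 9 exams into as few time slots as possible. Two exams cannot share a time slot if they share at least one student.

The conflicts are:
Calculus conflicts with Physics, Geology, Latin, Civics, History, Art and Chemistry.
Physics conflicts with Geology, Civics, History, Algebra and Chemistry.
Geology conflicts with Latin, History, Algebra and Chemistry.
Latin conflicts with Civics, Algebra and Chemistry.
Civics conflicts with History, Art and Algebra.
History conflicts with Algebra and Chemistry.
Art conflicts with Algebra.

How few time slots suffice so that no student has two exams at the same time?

Calculus, Physics, Geology, History, Chemistry pairwise conflict, so at least 5 time slots are needed.
5 time slots suffice: time slot 1 → {Calculus, Algebra}; time slot 2 → {Latin, History, Art}; time slot 3 → {Physics}; time slot 4 → {Geology, Civics}; time slot 5 → {Chemistry}. Every pair that conflicts lands in different time slots.

5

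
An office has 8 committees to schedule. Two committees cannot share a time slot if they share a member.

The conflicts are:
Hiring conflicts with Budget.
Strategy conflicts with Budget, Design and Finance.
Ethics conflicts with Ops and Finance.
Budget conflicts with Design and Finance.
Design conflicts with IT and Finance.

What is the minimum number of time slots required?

4

Strategy, Budget, Design, Finance are mutually in conflict, so at least 4 time slots are needed.
4 time slots suffice: time slot 1 → {Ethics, Budget, IT}; time slot 2 → {Hiring, Ops, Finance}; time slot 3 → {Design}; time slot 4 → {Strategy}. No two conflicting committees share a time slot.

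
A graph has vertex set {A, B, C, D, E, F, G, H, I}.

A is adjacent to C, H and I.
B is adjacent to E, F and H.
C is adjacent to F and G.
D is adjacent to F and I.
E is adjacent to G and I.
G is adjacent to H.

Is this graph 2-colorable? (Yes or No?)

No

The cycle F-B-E-G-C-F has odd length 5, so it cannot be 2-colored; at least 3 colors are needed.
So 2 colors are not enough.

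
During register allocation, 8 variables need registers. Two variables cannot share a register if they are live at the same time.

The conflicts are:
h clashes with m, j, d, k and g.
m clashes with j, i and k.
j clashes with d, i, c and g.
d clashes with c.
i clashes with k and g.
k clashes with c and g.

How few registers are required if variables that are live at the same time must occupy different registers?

3

m, i, k are mutually in conflict, so at least 3 registers are needed.
3 registers suffice: register 1 → {j, k}; register 2 → {h, i, c}; register 3 → {m, d, g}. No two conflicting variables share a register.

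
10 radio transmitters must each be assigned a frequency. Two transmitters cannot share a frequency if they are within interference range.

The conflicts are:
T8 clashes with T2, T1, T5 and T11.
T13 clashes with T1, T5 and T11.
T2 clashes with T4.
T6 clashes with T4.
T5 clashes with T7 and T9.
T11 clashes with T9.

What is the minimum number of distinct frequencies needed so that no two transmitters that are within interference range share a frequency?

2

T8 and T11 conflict, so at least 2 frequencies are needed.
2 frequencies suffice: frequency 1 → {T8, T13, T7, T9, T4}; frequency 2 → {T2, T1, T6, T5, T11}. Each listed conflict is separated.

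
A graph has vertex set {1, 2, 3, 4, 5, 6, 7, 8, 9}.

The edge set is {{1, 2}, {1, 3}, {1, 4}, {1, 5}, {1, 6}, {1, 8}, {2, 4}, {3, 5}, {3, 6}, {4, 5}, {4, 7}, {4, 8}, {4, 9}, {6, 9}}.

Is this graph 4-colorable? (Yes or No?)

The chromatic number is 3. 1, 3, 6 are pairwise adjacent, so at least 3 colors are needed.
3 colors suffice: color red → {3, 4}; color blue → {1, 7, 9}; color green → {2, 5, 6, 8}.
Since 4 ≥ 3, a proper 4-coloring certainly exists.

Yes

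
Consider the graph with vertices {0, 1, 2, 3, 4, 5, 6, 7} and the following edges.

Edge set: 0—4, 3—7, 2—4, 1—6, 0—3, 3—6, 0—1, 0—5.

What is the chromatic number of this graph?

0 and 4 are adjacent, so at least 2 colors are needed.
2 colors suffice: 0=red, 1=blue, 2=red, 3=blue, 4=blue, 5=blue, 6=red, 7=red. Every edge joins two different colors.

2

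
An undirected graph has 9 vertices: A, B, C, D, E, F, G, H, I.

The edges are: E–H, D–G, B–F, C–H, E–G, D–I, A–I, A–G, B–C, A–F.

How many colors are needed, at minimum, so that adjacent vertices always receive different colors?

The cycle C-B-F-A-G-E-H-C has odd length 7, so it cannot be 2-colored; at least 3 colors are needed.
3 colors suffice: A=1, B=3, C=1, D=1, E=1, F=2, G=2, H=2, I=2. No two adjacent vertices share a color.

3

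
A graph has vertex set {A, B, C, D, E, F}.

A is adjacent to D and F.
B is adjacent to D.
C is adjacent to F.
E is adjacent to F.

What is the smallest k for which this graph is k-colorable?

A and F are adjacent, so at least 2 colors are needed.
2 colors suffice: color 1 → {D, F}; color 2 → {A, B, C, E}. Every edge joins two different colors.

2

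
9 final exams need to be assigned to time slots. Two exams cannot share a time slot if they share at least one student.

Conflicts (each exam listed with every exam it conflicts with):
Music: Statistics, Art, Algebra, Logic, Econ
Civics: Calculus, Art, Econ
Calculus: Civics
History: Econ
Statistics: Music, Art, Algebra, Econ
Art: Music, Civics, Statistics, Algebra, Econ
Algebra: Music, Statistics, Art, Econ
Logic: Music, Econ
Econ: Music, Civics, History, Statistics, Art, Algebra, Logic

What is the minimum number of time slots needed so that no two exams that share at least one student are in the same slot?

5

Music, Statistics, Art, Algebra, Econ pairwise conflict, so at least 5 time slots are needed.
5 time slots suffice: time slot 1 → {Calculus, Econ}; time slot 2 → {Music, Civics, History}; time slot 3 → {Art, Logic}; time slot 4 → {Algebra}; time slot 5 → {Statistics}. Every pair that conflicts lands in different time slots.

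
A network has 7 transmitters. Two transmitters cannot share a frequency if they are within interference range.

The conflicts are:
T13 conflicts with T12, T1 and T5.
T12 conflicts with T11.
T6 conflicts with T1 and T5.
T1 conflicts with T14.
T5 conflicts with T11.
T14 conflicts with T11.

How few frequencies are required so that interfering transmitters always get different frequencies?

The cycle T1-T6-T5-T11-T14-T1 has odd length 5, so it cannot be 2-colored; at least 3 frequencies are needed.
3 frequencies suffice: frequency 1 → {T12, T1, T5}; frequency 2 → {T13, T6, T11}; frequency 3 → {T14}. No two conflicting transmitters share a frequency.

3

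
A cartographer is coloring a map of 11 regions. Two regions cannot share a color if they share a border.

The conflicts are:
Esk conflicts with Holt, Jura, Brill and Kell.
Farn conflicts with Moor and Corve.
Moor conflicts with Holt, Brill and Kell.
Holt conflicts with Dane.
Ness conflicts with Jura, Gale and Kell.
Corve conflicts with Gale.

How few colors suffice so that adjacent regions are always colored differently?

2

Moor and Brill conflict, so at least 2 colors are needed.
2 colors suffice: color 1 → {Esk, Moor, Ness, Corve, Dane}; color 2 → {Farn, Holt, Jura, Brill, Gale, Kell}. Every pair that conflicts lands in different colors.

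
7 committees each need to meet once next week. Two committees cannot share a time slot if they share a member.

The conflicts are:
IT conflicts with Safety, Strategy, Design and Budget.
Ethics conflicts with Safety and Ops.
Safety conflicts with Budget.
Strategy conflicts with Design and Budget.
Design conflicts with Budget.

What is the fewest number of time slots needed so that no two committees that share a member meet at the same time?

IT, Strategy, Design, Budget pairwise conflict, so at least 4 time slots are needed.
4 time slots suffice: time slot 1 → {IT, Ethics}; time slot 2 → {Ops, Budget}; time slot 3 → {Safety, Design}; time slot 4 → {Strategy}. Every pair that conflicts lands in different time slots.

4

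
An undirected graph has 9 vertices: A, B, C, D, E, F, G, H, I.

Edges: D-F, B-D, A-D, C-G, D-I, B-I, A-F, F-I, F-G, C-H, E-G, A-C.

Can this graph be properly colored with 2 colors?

No

B, D, I form a triangle, so at least 3 colors are needed.
So 2 colors are not enough.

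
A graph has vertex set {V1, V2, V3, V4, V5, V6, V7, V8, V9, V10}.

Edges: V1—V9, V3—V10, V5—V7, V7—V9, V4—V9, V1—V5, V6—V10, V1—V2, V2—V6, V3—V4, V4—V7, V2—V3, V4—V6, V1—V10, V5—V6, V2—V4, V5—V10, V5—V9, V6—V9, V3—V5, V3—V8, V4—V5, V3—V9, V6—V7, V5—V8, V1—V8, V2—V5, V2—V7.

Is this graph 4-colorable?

No

V4, V5, V6, V7, V9 are pairwise adjacent (a clique of size 5), so at least 5 colors are needed.
So 4 colors are not enough.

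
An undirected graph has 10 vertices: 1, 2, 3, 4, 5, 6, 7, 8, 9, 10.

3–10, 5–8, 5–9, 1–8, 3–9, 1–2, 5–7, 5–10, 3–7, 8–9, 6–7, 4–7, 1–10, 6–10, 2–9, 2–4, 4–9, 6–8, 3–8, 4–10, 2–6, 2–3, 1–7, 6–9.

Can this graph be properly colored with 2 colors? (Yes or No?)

5, 8, 9 form a triangle, so at least 3 colors are needed.
So 2 colors are not enough.

No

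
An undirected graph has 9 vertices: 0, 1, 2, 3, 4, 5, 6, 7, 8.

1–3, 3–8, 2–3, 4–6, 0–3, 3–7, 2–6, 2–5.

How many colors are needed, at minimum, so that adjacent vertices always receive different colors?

2

2 and 6 are adjacent, so at least 2 colors are needed.
A valid assignment using 2 colors: 0=b, 1=b, 2=b, 3=a, 4=b, 5=a, 6=a, 7=b, 8=b. Every edge joins two different colors.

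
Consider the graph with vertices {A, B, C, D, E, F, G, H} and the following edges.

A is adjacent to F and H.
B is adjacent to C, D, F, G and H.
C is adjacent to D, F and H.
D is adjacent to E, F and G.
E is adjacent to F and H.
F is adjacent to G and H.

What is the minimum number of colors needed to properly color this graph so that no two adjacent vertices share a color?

4

B, C, F, H form a clique, so at least 4 colors are needed.
4 colors suffice: color red → {F}; color blue → {D, H}; color green → {A, B, E}; color yellow → {C, G}. Each edge has distinct colors on its endpoints.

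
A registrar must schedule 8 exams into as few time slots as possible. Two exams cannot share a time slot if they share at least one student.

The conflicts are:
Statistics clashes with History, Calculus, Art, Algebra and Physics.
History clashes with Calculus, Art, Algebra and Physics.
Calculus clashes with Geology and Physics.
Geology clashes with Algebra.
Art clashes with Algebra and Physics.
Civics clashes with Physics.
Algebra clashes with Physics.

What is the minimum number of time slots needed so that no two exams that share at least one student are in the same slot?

5

Statistics, History, Art, Algebra, Physics are mutually in conflict, so at least 5 time slots are needed.
5 time slots suffice: Statistics=3, History=2, Calculus=4, Geology=1, Art=5, Civics=2, Algebra=4, Physics=1. Each listed conflict is separated.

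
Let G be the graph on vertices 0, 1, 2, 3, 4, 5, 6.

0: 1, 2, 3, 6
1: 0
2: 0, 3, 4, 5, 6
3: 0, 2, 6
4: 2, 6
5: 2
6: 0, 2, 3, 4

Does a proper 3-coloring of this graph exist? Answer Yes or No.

0, 2, 3, 6 are pairwise adjacent (a clique of size 4), so at least 4 colors are needed.
So 3 colors are not enough.

No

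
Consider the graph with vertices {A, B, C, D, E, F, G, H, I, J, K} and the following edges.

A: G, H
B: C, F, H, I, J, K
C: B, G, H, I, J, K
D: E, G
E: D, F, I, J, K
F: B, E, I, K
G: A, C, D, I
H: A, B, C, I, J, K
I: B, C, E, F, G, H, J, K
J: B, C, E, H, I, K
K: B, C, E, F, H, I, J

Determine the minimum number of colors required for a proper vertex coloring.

B, C, H, I, J, K are pairwise adjacent (a clique of size 6), so at least 6 colors are needed.
6 colors suffice: color 1 → {A, D, I}; color 2 → {G, K}; color 3 → {B, E}; color 4 → {F, H}; color 5 → {C}; color 6 → {J}. Each edge has distinct colors on its endpoints.

6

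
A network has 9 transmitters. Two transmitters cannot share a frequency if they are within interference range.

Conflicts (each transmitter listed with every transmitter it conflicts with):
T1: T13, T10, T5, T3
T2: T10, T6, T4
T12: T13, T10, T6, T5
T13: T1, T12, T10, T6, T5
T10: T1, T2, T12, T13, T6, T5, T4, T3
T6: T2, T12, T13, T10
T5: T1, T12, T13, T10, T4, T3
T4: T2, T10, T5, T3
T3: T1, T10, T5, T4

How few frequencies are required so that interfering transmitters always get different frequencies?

4

T12, T13, T10, T6 are mutually in conflict, so at least 4 frequencies are needed.
4 frequencies suffice: frequency 1 → {T10}; frequency 2 → {T6, T5}; frequency 3 → {T2, T13, T3}; frequency 4 → {T1, T12, T4}. No two conflicting transmitters share a frequency.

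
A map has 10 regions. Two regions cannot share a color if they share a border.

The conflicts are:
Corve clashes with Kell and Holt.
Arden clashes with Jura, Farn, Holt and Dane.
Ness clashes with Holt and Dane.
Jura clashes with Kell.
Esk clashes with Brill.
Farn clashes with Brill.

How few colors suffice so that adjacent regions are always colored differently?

The cycle Holt-Corve-Kell-Jura-Arden-Holt has odd length 5, so it cannot be 2-colored; at least 3 colors are needed.
3 colors suffice: color 1 → {Arden, Ness, Kell, Brill}; color 2 → {Jura, Esk, Farn, Holt, Dane}; color 3 → {Corve}. No two conflicting regions share a color.

3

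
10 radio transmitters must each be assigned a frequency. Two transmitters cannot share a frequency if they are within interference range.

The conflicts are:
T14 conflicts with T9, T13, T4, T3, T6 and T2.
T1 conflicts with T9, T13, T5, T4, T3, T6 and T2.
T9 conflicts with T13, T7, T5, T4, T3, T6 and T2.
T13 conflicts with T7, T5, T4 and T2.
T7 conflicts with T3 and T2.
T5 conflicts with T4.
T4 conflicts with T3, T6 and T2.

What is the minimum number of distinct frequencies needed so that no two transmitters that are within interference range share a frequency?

T1, T9, T13, T5, T4 all conflict with each other, so at least 5 frequencies are needed.
A valid assignment using 5 frequencies: T14=3, T1=3, T9=1, T13=4, T7=2, T5=5, T4=2, T3=4, T6=4, T2=5. Each listed conflict is separated.

5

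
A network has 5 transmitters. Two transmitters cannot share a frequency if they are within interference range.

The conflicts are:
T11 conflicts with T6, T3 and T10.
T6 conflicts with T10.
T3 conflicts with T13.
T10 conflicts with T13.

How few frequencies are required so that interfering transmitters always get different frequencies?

T11, T6, T10 are mutually in conflict, so at least 3 frequencies are needed.
Using 3 frequencies: T11=1, T6=3, T3=2, T10=2, T13=1. Every pair that conflicts lands in different frequencies.

3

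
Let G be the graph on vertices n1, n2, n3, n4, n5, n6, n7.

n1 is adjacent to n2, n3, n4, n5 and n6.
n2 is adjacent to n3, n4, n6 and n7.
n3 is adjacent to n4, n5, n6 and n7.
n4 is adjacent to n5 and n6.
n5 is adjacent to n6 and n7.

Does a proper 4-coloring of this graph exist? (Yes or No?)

n1, n2, n3, n4, n6 are mutually adjacent (a clique of size 5), so at least 5 colors are needed.
So 4 colors are not enough.

No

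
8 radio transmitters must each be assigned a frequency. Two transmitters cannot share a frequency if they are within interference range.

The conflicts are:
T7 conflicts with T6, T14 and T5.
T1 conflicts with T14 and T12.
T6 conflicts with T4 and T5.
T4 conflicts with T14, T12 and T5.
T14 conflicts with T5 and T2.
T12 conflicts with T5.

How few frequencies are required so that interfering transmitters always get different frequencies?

T6, T4, T5 all conflict with each other, so at least 3 frequencies are needed.
A valid assignment using 3 frequencies: T7=3, T1=1, T6=2, T4=3, T14=2, T12=2, T5=1, T2=1. Each listed conflict is separated.

3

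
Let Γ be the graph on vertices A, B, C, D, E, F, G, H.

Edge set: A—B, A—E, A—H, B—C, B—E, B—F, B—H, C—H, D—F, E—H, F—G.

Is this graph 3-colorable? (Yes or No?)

No

A, B, E, H form a clique, so at least 4 colors are needed.
So 3 colors are not enough.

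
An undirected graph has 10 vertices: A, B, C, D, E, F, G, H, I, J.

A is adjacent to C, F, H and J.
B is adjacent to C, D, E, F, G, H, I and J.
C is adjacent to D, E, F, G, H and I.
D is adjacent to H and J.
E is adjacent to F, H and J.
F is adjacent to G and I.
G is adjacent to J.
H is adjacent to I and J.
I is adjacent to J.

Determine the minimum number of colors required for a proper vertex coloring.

4

B, H, I, J are mutually adjacent (a clique of size 4), so at least 4 colors are needed.
4 colors suffice: color 1 → {A, B}; color 2 → {C, J}; color 3 → {F, H}; color 4 → {D, E, G, I}. Each edge has distinct colors on its endpoints.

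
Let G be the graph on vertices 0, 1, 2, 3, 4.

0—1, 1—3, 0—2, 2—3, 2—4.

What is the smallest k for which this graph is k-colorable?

0 and 1 are adjacent, so at least 2 colors are needed.
One proper 2-coloring: 0=b, 1=a, 2=a, 3=b, 4=b. Every edge joins two different colors.

2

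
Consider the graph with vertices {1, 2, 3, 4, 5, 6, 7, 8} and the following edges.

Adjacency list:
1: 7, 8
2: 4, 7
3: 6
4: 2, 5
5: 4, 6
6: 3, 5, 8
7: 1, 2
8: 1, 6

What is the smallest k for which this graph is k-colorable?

The cycle 4-2-7-1-8-6-5-4 has odd length 7, so it cannot be 2-colored; at least 3 colors are needed.
A valid assignment using 3 colors: 1=a, 2=b, 3=b, 4=a, 5=b, 6=a, 7=c, 8=b. Every edge joins two different colors.

3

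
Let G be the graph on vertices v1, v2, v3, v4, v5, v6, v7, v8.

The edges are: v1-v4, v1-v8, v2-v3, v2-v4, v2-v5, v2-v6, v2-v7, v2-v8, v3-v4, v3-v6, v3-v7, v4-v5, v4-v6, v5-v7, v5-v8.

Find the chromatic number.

4

v2, v3, v4, v6 are mutually adjacent (a clique of size 4), so at least 4 colors are needed.
One proper 4-coloring: v1=1, v2=1, v3=3, v4=2, v5=3, v6=4, v7=2, v8=2. Every edge joins two different colors.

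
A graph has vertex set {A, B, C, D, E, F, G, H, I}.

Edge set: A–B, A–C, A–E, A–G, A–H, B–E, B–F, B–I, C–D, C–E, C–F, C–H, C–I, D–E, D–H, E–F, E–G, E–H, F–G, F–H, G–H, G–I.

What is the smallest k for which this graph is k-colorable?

4

A, E, G, H are mutually adjacent (a clique of size 4), so at least 4 colors are needed.
A valid assignment using 4 colors: A=4, B=2, C=2, D=4, E=1, F=4, G=2, H=3, I=1. Every edge joins two different colors.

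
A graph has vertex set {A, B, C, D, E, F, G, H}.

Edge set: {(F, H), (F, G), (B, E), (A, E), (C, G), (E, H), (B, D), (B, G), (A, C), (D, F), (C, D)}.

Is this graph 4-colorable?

The chromatic number is 3. The cycle D-C-A-E-B-D has odd length 5, so it cannot be 2-colored; at least 3 colors are needed.
One proper 3-coloring: A=green, B=red, C=red, D=blue, E=blue, F=red, G=blue, H=green.
Since 4 ≥ 3, a proper 4-coloring certainly exists.

Yes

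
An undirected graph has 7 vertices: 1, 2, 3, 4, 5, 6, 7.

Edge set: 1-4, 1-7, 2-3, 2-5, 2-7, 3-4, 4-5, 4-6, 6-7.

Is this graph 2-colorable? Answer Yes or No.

No

The cycle 3-4-6-7-2-3 has odd length 5, so it cannot be 2-colored; at least 3 colors are needed.
So 2 colors are not enough.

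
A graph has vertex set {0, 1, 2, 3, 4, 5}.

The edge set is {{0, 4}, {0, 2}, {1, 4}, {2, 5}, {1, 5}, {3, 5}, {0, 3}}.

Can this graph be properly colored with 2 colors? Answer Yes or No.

No

The cycle 3-0-4-1-5-3 has odd length 5, so it cannot be 2-colored; at least 3 colors are needed.
So 2 colors are not enough.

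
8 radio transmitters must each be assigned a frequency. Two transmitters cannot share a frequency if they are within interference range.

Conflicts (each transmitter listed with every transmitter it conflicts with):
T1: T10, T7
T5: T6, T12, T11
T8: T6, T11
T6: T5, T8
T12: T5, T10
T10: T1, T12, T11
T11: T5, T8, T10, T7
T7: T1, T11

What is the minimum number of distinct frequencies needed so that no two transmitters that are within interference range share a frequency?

T10 and T11 conflict, so at least 2 frequencies are needed.
A valid assignment using 2 frequencies: T1=1, T5=2, T8=2, T6=1, T12=1, T10=2, T11=1, T7=2. No two conflicting transmitters share a frequency.

2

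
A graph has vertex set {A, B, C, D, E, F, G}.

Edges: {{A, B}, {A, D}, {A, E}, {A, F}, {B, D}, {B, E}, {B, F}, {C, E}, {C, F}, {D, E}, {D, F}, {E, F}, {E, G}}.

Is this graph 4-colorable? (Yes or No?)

A, B, D, E, F are mutually adjacent (a clique of size 5), so at least 5 colors are needed.
So 4 colors are not enough.

No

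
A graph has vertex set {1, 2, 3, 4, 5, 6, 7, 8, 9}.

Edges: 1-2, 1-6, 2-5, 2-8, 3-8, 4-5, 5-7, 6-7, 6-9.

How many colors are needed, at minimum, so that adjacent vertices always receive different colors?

3

The cycle 6-7-5-2-1-6 has odd length 5, so it cannot be 2-colored; at least 3 colors are needed.
A valid assignment using 3 colors: 1=blue, 2=red, 3=red, 4=red, 5=blue, 6=red, 7=green, 8=blue, 9=blue. Every edge joins two different colors.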